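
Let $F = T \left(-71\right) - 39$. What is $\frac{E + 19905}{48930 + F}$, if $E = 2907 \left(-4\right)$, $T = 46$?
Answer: $\frac{8277}{45625} \approx 0.18141$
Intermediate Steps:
$F = -3305$ ($F = 46 \left(-71\right) - 39 = -3266 - 39 = -3305$)
$E = -11628$
$\frac{E + 19905}{48930 + F} = \frac{-11628 + 19905}{48930 - 3305} = \frac{8277}{45625}$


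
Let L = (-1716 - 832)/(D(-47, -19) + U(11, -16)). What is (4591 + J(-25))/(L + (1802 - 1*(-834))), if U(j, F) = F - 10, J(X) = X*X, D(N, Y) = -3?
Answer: 9454/4937 ≈ 1.9149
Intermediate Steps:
J(X) = X**2
U(j, F) = -10 + F
L = 2548/29 (L = (-1716 - 832)/(-3 + (-10 - 16)) = -2548/(-3 - 26) = -2548/(-29) = -2548*(-1/29) = 2548/29 ≈ 87.862)
(4591 + J(-25))/(L + (1802 - 1*(-834))) = (4591 + (-25)**2)/(2548/29 + (1802 - 1*(-834))) = (4591 + 625)/(2548/29 + (1802 + 834)) = 5216/(2548/29 + 2636) = 5216/(78992/29) = 5216*(29/78992) = 9454/4937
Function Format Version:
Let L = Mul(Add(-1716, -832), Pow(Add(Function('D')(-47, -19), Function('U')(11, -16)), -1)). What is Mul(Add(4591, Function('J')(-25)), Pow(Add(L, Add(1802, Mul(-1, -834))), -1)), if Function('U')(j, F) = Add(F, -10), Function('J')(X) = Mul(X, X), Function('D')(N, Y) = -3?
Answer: Rational(9454, 4937) ≈ 1.9149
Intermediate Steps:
Function('J')(X) = Pow(X, 2)
Function('U')(j, F) = Add(-10, F)
L = Rational(2548, 29) (L = Mul(Add(-1716, -832), Pow(Add(-3, Add(-10, -16)), -1)) = Mul(-2548, Pow(Add(-3, -26), -1)) = Mul(-2548, Pow(-29, -1)) = Mul(-2548, Rational(-1, 29)) = Rational(2548, 29) ≈ 87.862)
Mul(Add(4591, Function('J')(-25)), Pow(Add(L, Add(1802, Mul(-1, -834))), -1)) = Mul(Add(4591, Pow(-25, 2)), Pow(Add(Rational(2548, 29), Add(1802, Mul(-1, -834))), -1)) = Mul(Add(4591, 625), Pow(Add(Rational(2548, 29), Add(1802, 834)), -1)) = Mul(5216, Pow(Add(Rational(2548, 29), 2636), -1)) = Mul(5216, Pow(Rational(78992, 29), -1)) = Mul(5216, Rational(29, 78992)) = Rational(9454, 4937)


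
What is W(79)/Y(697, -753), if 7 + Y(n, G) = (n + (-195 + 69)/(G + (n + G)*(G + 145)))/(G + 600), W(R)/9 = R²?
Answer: -286132468815/58865434 ≈ -4860.8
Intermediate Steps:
W(R) = 9*R²
Y(n, G) = -7 + (n - 126/(G + (145 + G)*(G + n)))/(600 + G) (Y(n, G) = -7 + (n + (-195 + 69)/(G + (n + G)*(G + 145)))/(G + 600) = -7 + (n - 126/(G + (G + n)*(145 + G)))/(600 + G) = -7 + (n - 126/(G + (145 + G)*(G + n)))/(600 + G))
W(79)/Y(697, -753) = (9*79²)/(((-126 - 613200*(-753) - 609000*697 - 5222*(-753)² - 7*(-753)³ + 145*697² - 753*697² - 5069*(-753)*697 - 6*697*(-753)²)/((-753)³ + 746*(-753)² + 87000*697 + 87600*(-753) + 697*(-753)² + 745*(-753)*697))) = (9*6241)/(((-126 + 461739600 - 424473000 - 5222*567009 - 7*(-426957777) + 145*485809 - 753*485809 + 2660419029 - 6*697*567009)/(-426957777 + 746*567009 + 60639000 - 65962800 + 697*567009 - 391006545))) = 56169/(((-126 + 461739600 - 424473000 - 2960920998 + 2988704439 + 70442305 - 365814177 + 2660419029 - 2371231638)/(-426957777 + 422988714 + 60639000 - 65962800 + 395205273 - 391006545))) = 56169/((58865434/(-5094135))) = 56169/((-1/5094135*58865434)) = 56169/(-58865434/5094135) = 56169*(-5094135/58865434) = -286132468815/58865434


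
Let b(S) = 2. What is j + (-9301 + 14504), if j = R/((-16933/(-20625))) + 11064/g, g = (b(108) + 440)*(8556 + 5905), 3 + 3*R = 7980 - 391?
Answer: 448242055395625/54115852973 ≈ 8283.0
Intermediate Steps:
R = 7586/3 (R = -1 + (7980 - 391)/3 = -1 + (⅓)*7589 = -1 + 7589/3 = 7586/3 ≈ 2528.7)
g = 6391762 (g = (2 + 440)*(8556 + 5905) = 442*14461 = 6391762)
j = 166677272377106/54115852973 (j = 7586/(3*((-16933/(-20625)))) + 11064/6391762 = 7586/(3*((-16933*(-1/20625)))) + 11064*(1/6391762) = 7586/(3*(16933/20625)) + 5532/3195881 = (7586/3)*(20625/16933) + 5532/3195881 = 52153750/16933 + 5532/3195881 = 166677272377106/54115852973 ≈ 3080.0)
j + (-9301 + 14504) = 166677272377106/54115852973 + (-9301 + 14504) = 166677272377106/54115852973 + 5203 = 448242055395625/54115852973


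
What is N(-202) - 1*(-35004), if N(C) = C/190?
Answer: 3325279/95 ≈ 35003.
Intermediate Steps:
N(C) = C/190 (N(C) = C*(1/190) = C/190)
N(-202) - 1*(-35004) = (1/190)*(-202) - 1*(-35004) = -101/95 + 35004 = 3325279/95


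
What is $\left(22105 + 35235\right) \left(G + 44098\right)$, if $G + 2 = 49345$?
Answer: $5357906940$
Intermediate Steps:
$G = 49343$ ($G = -2 + 49345 = 49343$)
$\left(22105 + 35235\right) \left(G + 44098\right) = \left(22105 + 35235\right) \left(49343 + 44098\right) = 57340 \cdot 93441 = 5357906940$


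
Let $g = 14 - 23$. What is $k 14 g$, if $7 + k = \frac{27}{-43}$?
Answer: $\frac{41328}{43} \approx 961.12$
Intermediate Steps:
$g = -9$ ($g = 14 - 23 = -9$)
$k = - \frac{328}{43}$ ($k = -7 + \frac{27}{-43} = -7 + 27 \left(- \frac{1}{43}\right) = -7 - \frac{27}{43} = - \frac{328}{43} \approx -7.6279$)
$k 14 g = \left(- \frac{328}{43}\right) 14 \left(-9\right) = \left(- \frac{4592}{43}\right) \left(-9\right) = \frac{41328}{43}$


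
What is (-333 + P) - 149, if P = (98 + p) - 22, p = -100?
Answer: -506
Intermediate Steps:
P = -24 (P = (98 - 100) - 22 = -2 - 22 = -24)
(-333 + P) - 149 = (-333 - 24) - 149 = -357 - 149 = -506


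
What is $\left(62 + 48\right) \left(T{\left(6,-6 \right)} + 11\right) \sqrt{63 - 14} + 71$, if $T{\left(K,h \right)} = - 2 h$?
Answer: $17781$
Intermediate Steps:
$\left(62 + 48\right) \left(T{\left(6,-6 \right)} + 11\right) \sqrt{63 - 14} + 71 = \left(62 + 48\right) \left(\left(-2\right) \left(-6\right) + 11\right) \sqrt{63 - 14} + 71 = 110 \left(12 + 11\right) \sqrt{49} + 71 = 110 \cdot 23 \cdot 7 + 71 = 2530 \cdot 7 + 71 = 17710 + 71 = 17781$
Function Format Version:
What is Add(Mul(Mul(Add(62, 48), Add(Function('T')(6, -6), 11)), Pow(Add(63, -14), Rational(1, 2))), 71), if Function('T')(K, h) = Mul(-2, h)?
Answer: 17781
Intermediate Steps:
Add(Mul(Mul(Add(62, 48), Add(Function('T')(6, -6), 11)), Pow(Add(63, -14), Rational(1, 2))), 71) = Add(Mul(Mul(Add(62, 48), Add(Mul(-2, -6), 11)), Pow(Add(63, -14), Rational(1, 2))), 71) = Add(Mul(Mul(110, Add(12, 11)), Pow(49, Rational(1, 2))), 71) = Add(Mul(Mul(110, 23), 7), 71) = Add(Mul(2530, 7), 71) = Add(17710, 71) = 17781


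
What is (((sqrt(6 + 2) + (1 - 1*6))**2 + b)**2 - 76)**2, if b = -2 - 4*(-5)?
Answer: 19378825 - 13566000*sqrt(2) ≈ 1.9360e+5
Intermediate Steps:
b = 18 (b = -2 + 20 = 18)
(((sqrt(6 + 2) + (1 - 1*6))**2 + b)**2 - 76)**2 = (((sqrt(6 + 2) + (1 - 1*6))**2 + 18)**2 - 76)**2 = (((sqrt(8) + (1 - 6))**2 + 18)**2 - 76)**2 = (((2*sqrt(2) - 5)**2 + 18)**2 - 76)**2 = (((-5 + 2*sqrt(2))**2 + 18)**2 - 76)**2 = ((18 + (-5 + 2*sqrt(2))**2)**2 - 76)**2 = (-76 + (18 + (-5 + 2*sqrt(2))**2)**2)**2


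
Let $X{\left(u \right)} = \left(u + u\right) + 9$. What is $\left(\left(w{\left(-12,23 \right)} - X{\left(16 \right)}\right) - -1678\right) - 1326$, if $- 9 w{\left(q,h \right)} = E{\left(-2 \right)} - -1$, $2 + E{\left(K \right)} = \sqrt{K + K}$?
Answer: $\frac{2800}{9} - \frac{2 i}{9} \approx 311.11 - 0.22222 i$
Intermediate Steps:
$E{\left(K \right)} = -2 + \sqrt{2} \sqrt{K}$ ($E{\left(K \right)} = -2 + \sqrt{K + K} = -2 + \sqrt{2 K} = -2 + \sqrt{2} \sqrt{K}$)
$X{\left(u \right)} = 9 + 2 u$ ($X{\left(u \right)} = 2 u + 9 = 9 + 2 u$)
$w{\left(q,h \right)} = \frac{1}{9} - \frac{2 i}{9}$ ($w{\left(q,h \right)} = - \frac{\left(-2 + \sqrt{2} \sqrt{-2}\right) - -1}{9} = - \frac{\left(-2 + \sqrt{2} i \sqrt{2}\right) + 1}{9} = - \frac{\left(-2 + 2 i\right) + 1}{9} = - \frac{-1 + 2 i}{9} = \frac{1}{9} - \frac{2 i}{9}$)
$\left(\left(w{\left(-12,23 \right)} - X{\left(16 \right)}\right) - -1678\right) - 1326 = \left(\left(\left(\frac{1}{9} - \frac{2 i}{9}\right) - \left(9 + 2 \cdot 16\right)\right) - -1678\right) - 1326 = \left(\left(\left(\frac{1}{9} - \frac{2 i}{9}\right) - \left(9 + 32\right)\right) + 1678\right) - 1326 = \left(\left(\left(\frac{1}{9} - \frac{2 i}{9}\right) - 41\right) + 1678\right) - 1326 = \left(\left(- \frac{368}{9} - \frac{2 i}{9}\right) + 1678\right) - 1326 = \left(\frac{14734}{9} - \frac{2 i}{9}\right) - 1326 = \frac{2800}{9} - \frac{2 i}{9}$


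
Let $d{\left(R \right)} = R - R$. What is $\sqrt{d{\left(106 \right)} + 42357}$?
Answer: $\sqrt{42357} \approx 205.81$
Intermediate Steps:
$d{\left(R \right)} = 0$
$\sqrt{d{\left(106 \right)} + 42357} = \sqrt{0 + 42357} = \sqrt{42357}$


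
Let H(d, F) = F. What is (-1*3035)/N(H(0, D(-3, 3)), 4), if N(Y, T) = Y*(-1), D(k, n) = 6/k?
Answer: -3035/2 ≈ -1517.5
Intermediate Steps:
N(Y, T) = -Y
(-1*3035)/N(H(0, D(-3, 3)), 4) = (-1*3035)/((-6/(-3))) = -3035/((-6*(-1)/3)) = -3035/((-1*(-2))) = -3035/2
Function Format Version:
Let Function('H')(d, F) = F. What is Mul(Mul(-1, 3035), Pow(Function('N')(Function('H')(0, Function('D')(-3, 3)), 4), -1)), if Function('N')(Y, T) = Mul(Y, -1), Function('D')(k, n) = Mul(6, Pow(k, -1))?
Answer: Rational(-3035, 2) ≈ -1517.5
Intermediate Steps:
Function('N')(Y, T) = Mul(-1, Y)
Mul(Mul(-1, 3035), Pow(Function('N')(Function('H')(0, Function('D')(-3, 3)), 4), -1)) = Mul(Mul(-1, 3035), Pow(Mul(-1, Mul(6, Pow(-3, -1))), -1)) = Mul(-3035, Pow(Mul(-1, Mul(6, Rational(-1, 3))), -1)) = Mul(-3035, Pow(Mul(-1, -2), -1)) = Mul(-3035, Pow(2, -1)) = Mul(-3035, Rational(1, 2)) = Rational(-3035, 2)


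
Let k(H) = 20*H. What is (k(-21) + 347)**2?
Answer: 5329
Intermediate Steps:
(k(-21) + 347)**2 = (20*(-21) + 347)**2 = (-420 + 347)**2 = (-73)**2 = 5329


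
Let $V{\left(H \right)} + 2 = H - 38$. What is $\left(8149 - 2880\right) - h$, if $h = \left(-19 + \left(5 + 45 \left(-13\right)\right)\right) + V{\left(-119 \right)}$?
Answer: $6027$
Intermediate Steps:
$V{\left(H \right)} = -40 + H$ ($V{\left(H \right)} = -2 + \left(H - 38\right) = -2 + \left(-38 + H\right) = -40 + H$)
$h = -758$ ($h = \left(-19 + \left(5 + 45 \left(-13\right)\right)\right) - 159 = \left(-19 + \left(5 - 585\right)\right) - 159 = \left(-19 - 580\right) - 159 = -599 - 159 = -758$)
$\left(8149 - 2880\right) - h = \left(8149 - 2880\right) - -758 = \left(8149 - 2880\right) + 758 = 5269 + 758 = 6027$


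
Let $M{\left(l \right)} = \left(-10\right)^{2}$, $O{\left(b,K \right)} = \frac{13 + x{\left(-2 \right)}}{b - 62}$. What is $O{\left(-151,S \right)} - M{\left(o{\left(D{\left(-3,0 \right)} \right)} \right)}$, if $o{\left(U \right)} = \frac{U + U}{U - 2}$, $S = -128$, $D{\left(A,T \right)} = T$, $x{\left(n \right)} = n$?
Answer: $- \frac{21311}{213} \approx -100.05$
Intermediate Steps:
$o{\left(U \right)} = \frac{2 U}{-2 + U}$
$O{\left(b,K \right)} = \frac{11}{-62 + b}$ ($O{\left(b,K \right)} = \frac{13 - 2}{b - 62} = \frac{11}{-62 + b}$)
$M{\left(l \right)} = 100$
$O{\left(-151,S \right)} - M{\left(o{\left(D{\left(-3,0 \right)} \right)} \right)} = \frac{11}{-62 - 151} - 100 = \frac{11}{-213} - 100 = 11 \left(- \frac{1}{213}\right) - 100 = - \frac{11}{213} - 100 = - \frac{21311}{213}$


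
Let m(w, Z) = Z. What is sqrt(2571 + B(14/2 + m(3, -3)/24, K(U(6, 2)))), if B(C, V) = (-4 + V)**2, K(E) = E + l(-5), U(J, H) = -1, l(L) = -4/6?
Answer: 2*sqrt(5857)/3 ≈ 51.021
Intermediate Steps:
l(L) = -2/3 (l(L) = -4*1/6 = -2/3)
K(E) = -2/3 + E (K(E) = E - 2/3 = -2/3 + E)
sqrt(2571 + B(14/2 + m(3, -3)/24, K(U(6, 2)))) = sqrt(2571 + (-4 + (-2/3 - 1))**2) = sqrt(2571 + (-4 - 5/3)**2) = sqrt(2571 + (-17/3)**2) = sqrt(2571 + 289/9) = sqrt(23428/9) = 2*sqrt(5857)/3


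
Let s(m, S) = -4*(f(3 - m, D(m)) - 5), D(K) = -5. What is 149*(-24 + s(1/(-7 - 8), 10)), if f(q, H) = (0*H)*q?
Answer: -596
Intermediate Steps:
f(q, H) = 0 (f(q, H) = 0*q = 0)
s(m, S) = 20 (s(m, S) = -4*(0 - 5) = -4*(-5) = 20)
149*(-24 + s(1/(-7 - 8), 10)) = 149*(-24 + 20) = 149*(-4) = -596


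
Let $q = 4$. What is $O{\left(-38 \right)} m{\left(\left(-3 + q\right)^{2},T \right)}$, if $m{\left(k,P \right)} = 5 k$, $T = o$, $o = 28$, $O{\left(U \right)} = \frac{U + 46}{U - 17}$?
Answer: $- \frac{8}{11} \approx -0.72727$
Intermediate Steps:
$O{\left(U \right)} = \frac{46 + U}{-17 + U}$
$T = 28$
$O{\left(-38 \right)} m{\left(\left(-3 + q\right)^{2},T \right)} = \frac{46 - 38}{-17 - 38} \cdot 5 \left(-3 + 4\right)^{2} = \frac{1}{-55} \cdot 8 \cdot 5 \cdot 1^{2} = \left(- \frac{1}{55}\right) 8 \cdot 5 \cdot 1 = \left(- \frac{8}{55}\right) 5 = - \frac{8}{11}$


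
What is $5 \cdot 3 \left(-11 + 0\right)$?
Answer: $-165$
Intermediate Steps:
$5 \cdot 3 \left(-11 + 0\right) = 15 \left(-11\right) = -165$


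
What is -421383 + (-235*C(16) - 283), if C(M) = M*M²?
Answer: -1384226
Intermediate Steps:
C(M) = M³
-421383 + (-235*C(16) - 283) = -421383 + (-235*16³ - 283) = -421383 + (-235*4096 - 283) = -421383 + (-962560 - 283) = -421383 - 962843 = -1384226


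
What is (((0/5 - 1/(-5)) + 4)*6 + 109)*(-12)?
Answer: -8052/5 ≈ -1610.4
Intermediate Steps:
(((0/5 - 1/(-5)) + 4)*6 + 109)*(-12) = (((0*(1/5) - 1*(-1/5)) + 4)*6 + 109)*(-12) = (((0 + 1/5) + 4)*6 + 109)*(-12) = ((1/5 + 4)*6 + 109)*(-12) = ((21/5)*6 + 109)*(-12) = (126/5 + 109)*(-12) = (671/5)*(-12) = -8052/5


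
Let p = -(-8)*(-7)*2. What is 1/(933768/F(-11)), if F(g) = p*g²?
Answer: -154/10611 ≈ -0.014513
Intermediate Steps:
p = -112 (p = -8*7*2 = -56*2 = -112)
F(g) = -112*g²
1/(933768/F(-11)) = 1/(933768/((-112*(-11)²))) = 1/(933768/((-112*121))) = 1/(933768/(-13552)) = 1/(933768*(-1/13552)) = 1/(-10611/154) = -154/10611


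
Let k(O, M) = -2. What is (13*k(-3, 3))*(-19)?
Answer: 494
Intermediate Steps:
(13*k(-3, 3))*(-19) = (13*(-2))*(-19) = -26*(-19) = 494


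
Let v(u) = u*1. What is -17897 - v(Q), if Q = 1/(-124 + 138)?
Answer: -250559/14 ≈ -17897.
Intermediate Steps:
Q = 1/14 ≈ 0.071429
v(u) = u
-17897 - v(Q) = -17897 - 1*1/14 = -17897 - 1/14 = -250559/14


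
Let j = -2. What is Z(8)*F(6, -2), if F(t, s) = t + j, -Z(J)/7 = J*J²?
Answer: -14336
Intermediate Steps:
Z(J) = -7*J³ (Z(J) = -7*J*J² = -7*J³)
F(t, s) = -2 + t (F(t, s) = t - 2 = -2 + t)
Z(8)*F(6, -2) = (-7*8³)*(-2 + 6) = -7*512*4 = -3584*4 = -14336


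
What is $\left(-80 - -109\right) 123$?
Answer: $3567$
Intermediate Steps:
$\left(-80 - -109\right) 123 = \left(-80 + 109\right) 123 = 29 \cdot 123 = 3567$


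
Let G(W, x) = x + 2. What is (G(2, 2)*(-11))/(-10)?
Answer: 22/5 ≈ 4.4000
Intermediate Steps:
G(W, x) = 2 + x
(G(2, 2)*(-11))/(-10) = ((2 + 2)*(-11))/(-10) = -2*(-11)/5 = -⅒*(-44) = 22/5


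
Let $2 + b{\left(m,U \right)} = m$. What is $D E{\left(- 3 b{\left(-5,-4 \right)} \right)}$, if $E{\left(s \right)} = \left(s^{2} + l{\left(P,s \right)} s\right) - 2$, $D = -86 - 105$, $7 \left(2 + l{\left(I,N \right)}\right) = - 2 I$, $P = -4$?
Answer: $-80411$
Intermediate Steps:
$b{\left(m,U \right)} = -2 + m$
$l{\left(I,N \right)} = -2 - \frac{2 I}{7}$ ($l{\left(I,N \right)} = -2 + \frac{\left(-2\right) I}{7} = -2 - \frac{2 I}{7}$)
$D = -191$
$E{\left(s \right)} = -2 + s^{2} - \frac{6 s}{7}$ ($E{\left(s \right)} = \left(s^{2} + \left(-2 - - \frac{8}{7}\right) s\right) - 2 = \left(s^{2} + \left(-2 + \frac{8}{7}\right) s\right) - 2 = \left(s^{2} - \frac{6 s}{7}\right) - 2 = -2 + s^{2} - \frac{6 s}{7}$)
$D E{\left(- 3 b{\left(-5,-4 \right)} \right)} = - 191 \left(-2 + \left(- 3 \left(-2 - 5\right)\right)^{2} - \frac{6 \left(- 3 \left(-2 - 5\right)\right)}{7}\right) = - 191 \left(-2 + \left(\left(-3\right) \left(-7\right)\right)^{2} - \frac{6 \left(\left(-3\right) \left(-7\right)\right)}{7}\right) = - 191 \left(-2 + 21^{2} - 18\right) = - 191 \left(-2 + 441 - 18\right) = \left(-191\right) 421 = -80411$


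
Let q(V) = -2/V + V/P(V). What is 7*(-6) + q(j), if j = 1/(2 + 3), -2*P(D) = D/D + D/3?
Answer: -419/8 ≈ -52.375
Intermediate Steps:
P(D) = -1/2 - D/6 (P(D) = -(D/D + D/3)/2 = -(1 + D*(1/3))/2 = -(1 + D/3)/2 = -1/2 - D/6)
j = 1/5 ≈ 0.20000
q(V) = -2/V + V/(-1/2 - V/6)
7*(-6) + q(j) = 7*(-6) + 2*(-3 - 1*1/5 - 3*(1/5)**2)/((1/5)*(3 + 1/5)) = -42 + 2*5*(-3 - 1/5 - 3*1/25)/(16/5) = -42 + 2*5*(5/16)*(-3 - 1/5 - 3/25) = -42 + 2*5*(5/16)*(-83/25) = -42 - 83/8 = -419/8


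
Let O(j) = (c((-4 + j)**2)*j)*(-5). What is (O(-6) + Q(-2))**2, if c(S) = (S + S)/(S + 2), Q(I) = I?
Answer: 933156/289 ≈ 3228.9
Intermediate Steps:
c(S) = 2*S/(2 + S) (c(S) = (2*S)/(2 + S) = 2*S/(2 + S))
O(j) = -10*j*(-4 + j)**2/(2 + (-4 + j)**2) (O(j) = ((2*(-4 + j)**2/(2 + (-4 + j)**2))*j)*(-5) = (2*j*(-4 + j)**2/(2 + (-4 + j)**2))*(-5) = -10*j*(-4 + j)**2/(2 + (-4 + j)**2))
(O(-6) + Q(-2))**2 = (-10*(-6)*(-4 - 6)**2/(2 + (-4 - 6)**2) - 2)**2 = (-10*(-6)*(-10)**2/(2 + (-10)**2) - 2)**2 = (-10*(-6)*100/(2 + 100) - 2)**2 = (-10*(-6)*100/102 - 2)**2 = (-10*(-6)*100*1/102 - 2)**2 = (1000/17 - 2)**2 = (966/17)**2 = 933156/289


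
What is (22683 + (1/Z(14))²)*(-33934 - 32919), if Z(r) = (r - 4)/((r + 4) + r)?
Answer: -37927779343/25 ≈ -1.5171e+9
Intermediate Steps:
Z(r) = (-4 + r)/(4 + 2*r) (Z(r) = (-4 + r)/((4 + r) + r) = (-4 + r)/(4 + 2*r))
(22683 + (1/Z(14))²)*(-33934 - 32919) = (22683 + (1/((-4 + 14)/(2*(2 + 14))))²)*(-33934 - 32919) = (22683 + (1/((½)*10/16))²)*(-66853) = (22683 + (1/((½)*(1/16)*10))²)*(-66853) = (22683 + (1/(5/16))²)*(-66853) = (22683 + (16/5)²)*(-66853) = (22683 + 256/25)*(-66853) = (567331/25)*(-66853) = -37927779343/25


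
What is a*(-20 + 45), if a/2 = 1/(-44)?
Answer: -25/22 ≈ -1.1364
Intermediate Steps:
a = -1/22 (a = 2/(-44) = 2*(-1/44) = -1/22 ≈ -0.045455)
a*(-20 + 45) = -(-20 + 45)/22 = -1/22*25 = -25/22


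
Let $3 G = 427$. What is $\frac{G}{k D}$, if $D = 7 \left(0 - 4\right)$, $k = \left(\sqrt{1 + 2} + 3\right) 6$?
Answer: $- \frac{61}{144} + \frac{61 \sqrt{3}}{432} \approx -0.17904$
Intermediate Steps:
$k = 18 + 6 \sqrt{3}$ ($k = \left(\sqrt{3} + 3\right) 6 = \left(3 + \sqrt{3}\right) 6 = 18 + 6 \sqrt{3} \approx 28.392$)
$D = -28$ ($D = 7 \left(-4\right) = -28$)
$G = \frac{427}{3}$ ($G = \frac{1}{3} \cdot 427 = \frac{427}{3} \approx 142.33$)
$\frac{G}{k D} = \frac{427}{3 \left(18 + 6 \sqrt{3}\right) \left(-28\right)} = \frac{427}{3 \left(-504 - 168 \sqrt{3}\right)}$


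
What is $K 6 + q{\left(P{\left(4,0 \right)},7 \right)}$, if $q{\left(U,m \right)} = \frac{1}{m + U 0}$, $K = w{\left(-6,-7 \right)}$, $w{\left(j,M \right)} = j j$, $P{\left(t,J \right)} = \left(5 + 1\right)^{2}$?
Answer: $\frac{1513}{7} \approx 216.14$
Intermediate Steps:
$P{\left(t,J \right)} = 36$ ($P{\left(t,J \right)} = 6^{2} = 36$)
$w{\left(j,M \right)} = j^{2}$
$K = 36$ ($K = \left(-6\right)^{2} = 36$)
$q{\left(U,m \right)} = \frac{1}{m}$ ($q{\left(U,m \right)} = \frac{1}{m + 0} = \frac{1}{m}$)
$K 6 + q{\left(P{\left(4,0 \right)},7 \right)} = 36 \cdot 6 + \frac{1}{7} = 216 + \frac{1}{7} = \frac{1513}{7}$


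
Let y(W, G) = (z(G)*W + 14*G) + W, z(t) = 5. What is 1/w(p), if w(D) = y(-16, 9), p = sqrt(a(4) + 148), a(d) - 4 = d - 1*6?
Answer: 1/30 ≈ 0.033333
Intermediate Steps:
a(d) = -2 + d (a(d) = 4 + (d - 1*6) = 4 + (d - 6) = 4 + (-6 + d) = -2 + d)
y(W, G) = 6*W + 14*G (y(W, G) = (5*W + 14*G) + W = 6*W + 14*G)
p = 5*sqrt(6) (p = sqrt((-2 + 4) + 148) = sqrt(2 + 148) = sqrt(150) = 5*sqrt(6) ≈ 12.247)
w(D) = 30 (w(D) = 6*(-16) + 14*9 = -96 + 126 = 30)
1/w(p) = 1/30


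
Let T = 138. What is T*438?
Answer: 60444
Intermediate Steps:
T*438 = 138*438 = 60444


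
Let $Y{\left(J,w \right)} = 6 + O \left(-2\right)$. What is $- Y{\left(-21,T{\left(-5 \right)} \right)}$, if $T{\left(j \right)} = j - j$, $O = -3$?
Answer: $-12$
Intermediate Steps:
$T{\left(j \right)} = 0$
$Y{\left(J,w \right)} = 12$ ($Y{\left(J,w \right)} = 6 - -6 = 6 + 6 = 12$)
$- Y{\left(-21,T{\left(-5 \right)} \right)} = \left(-1\right) 12 = -12$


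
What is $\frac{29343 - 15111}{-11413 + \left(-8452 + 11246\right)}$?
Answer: $- \frac{4744}{2873} \approx -1.6512$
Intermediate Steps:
$\frac{29343 - 15111}{-11413 + \left(-8452 + 11246\right)} = \frac{14232}{-11413 + 2794} = \frac{14232}{-8619} = 14232 \left(- \frac{1}{8619}\right) = - \frac{4744}{2873}$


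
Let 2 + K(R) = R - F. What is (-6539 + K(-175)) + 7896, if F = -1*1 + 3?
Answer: 1178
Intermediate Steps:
F = 2 (F = -1 + 3 = 2)
K(R) = -4 + R (K(R) = -2 + (R - 1*2) = -2 + (R - 2) = -2 + (-2 + R) = -4 + R)
(-6539 + K(-175)) + 7896 = (-6539 + (-4 - 175)) + 7896 = (-6539 - 179) + 7896 = -6718 + 7896 = 1178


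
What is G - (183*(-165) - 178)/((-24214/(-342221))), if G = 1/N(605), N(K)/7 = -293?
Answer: 21318665041869/49662914 ≈ 4.2927e+5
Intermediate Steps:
N(K) = -2051 (N(K) = 7*(-293) = -2051)
G = -1/2051 (G = 1/(-2051) = -1/2051 ≈ -0.00048757)
G - (183*(-165) - 178)/((-24214/(-342221))) = -1/2051 - (183*(-165) - 178)/((-24214/(-342221))) = -1/2051 - (-30195 - 178)/((-24214*(-1/342221))) = -1/2051 - (-30373)/24214/342221 = -1/2051 - (-30373)*342221/24214 = -1/2051 - 1*(-10394278433/24214) = -1/2051 + 10394278433/24214 = 21318665041869/49662914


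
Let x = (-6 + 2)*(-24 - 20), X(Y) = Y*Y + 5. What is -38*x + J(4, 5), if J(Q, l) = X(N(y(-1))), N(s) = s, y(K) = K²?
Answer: -6682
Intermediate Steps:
X(Y) = 5 + Y² (X(Y) = Y² + 5 = 5 + Y²)
J(Q, l) = 6 (J(Q, l) = 5 + ((-1)²)² = 5 + 1² = 5 + 1 = 6)
x = 176 (x = -4*(-44) = 176)
-38*x + J(4, 5) = -38*176 + 6 = -6688 + 6 = -6682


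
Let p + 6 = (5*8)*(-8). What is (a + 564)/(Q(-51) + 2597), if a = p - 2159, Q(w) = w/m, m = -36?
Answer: -23052/31181 ≈ -0.73930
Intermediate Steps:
Q(w) = -w/36 (Q(w) = w/(-36) = w*(-1/36) = -w/36)
p = -326 (p = -6 + (5*8)*(-8) = -6 + 40*(-8) = -6 - 320 = -326)
a = -2485 (a = -326 - 2159 = -2485)
(a + 564)/(Q(-51) + 2597) = (-2485 + 564)/(-1/36*(-51) + 2597) = -1921/(17/12 + 2597) = -1921/31181/12 = -1921*12/31181 = -23052/31181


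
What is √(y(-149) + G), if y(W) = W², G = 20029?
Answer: √42230 ≈ 205.50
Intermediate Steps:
√(y(-149) + G) = √((-149)² + 20029) = √(22201 + 20029) = √42230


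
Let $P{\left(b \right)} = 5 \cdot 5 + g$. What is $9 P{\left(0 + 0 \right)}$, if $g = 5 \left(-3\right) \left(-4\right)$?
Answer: $765$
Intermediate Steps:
$g = 60$ ($g = \left(-15\right) \left(-4\right) = 60$)
$P{\left(b \right)} = 85$ ($P{\left(b \right)} = 5 \cdot 5 + 60 = 25 + 60 = 85$)
$9 P{\left(0 + 0 \right)} = 9 \cdot 85 = 765$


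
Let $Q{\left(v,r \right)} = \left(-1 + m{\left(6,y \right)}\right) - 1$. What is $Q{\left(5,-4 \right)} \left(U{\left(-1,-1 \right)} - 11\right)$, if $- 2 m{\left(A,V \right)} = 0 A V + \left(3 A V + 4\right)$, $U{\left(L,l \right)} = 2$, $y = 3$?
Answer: $279$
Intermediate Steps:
$m{\left(A,V \right)} = -2 - \frac{3 A V}{2}$ ($m{\left(A,V \right)} = - \frac{0 A V + \left(3 A V + 4\right)}{2} = - \frac{0 V + \left(3 A V + 4\right)}{2} = - \frac{0 + \left(4 + 3 A V\right)}{2} = - \frac{4 + 3 A V}{2} = -2 - \frac{3 A V}{2}$)
$Q{\left(v,r \right)} = -31$ ($Q{\left(v,r \right)} = \left(-1 - \left(2 + 9 \cdot 3\right)\right) - 1 = \left(-1 - 29\right) - 1 = -30 - 1 = -31$)
$Q{\left(5,-4 \right)} \left(U{\left(-1,-1 \right)} - 11\right) = - 31 \left(2 - 11\right) = \left(-31\right) \left(-9\right) = 279$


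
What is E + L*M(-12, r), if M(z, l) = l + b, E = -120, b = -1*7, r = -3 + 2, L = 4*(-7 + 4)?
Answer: -24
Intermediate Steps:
L = -12 (L = 4*(-3) = -12)
r = -1
b = -7
M(z, l) = -7 + l (M(z, l) = l - 7 = -7 + l)
E + L*M(-12, r) = -120 - 12*(-7 - 1) = -120 - 12*(-8) = -120 + 96 = -24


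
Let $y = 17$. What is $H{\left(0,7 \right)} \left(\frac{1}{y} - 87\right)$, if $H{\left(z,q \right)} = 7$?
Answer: $- \frac{10346}{17} \approx -608.59$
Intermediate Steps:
$H{\left(0,7 \right)} \left(\frac{1}{y} - 87\right) = 7 \left(\frac{1}{17} - 87\right) = 7 \left(- \frac{1478}{17}\right) = - \frac{10346}{17}$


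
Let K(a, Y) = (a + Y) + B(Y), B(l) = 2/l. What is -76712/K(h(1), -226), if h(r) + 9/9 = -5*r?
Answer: 8668456/26217 ≈ 330.64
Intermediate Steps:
h(r) = -1 - 5*r
K(a, Y) = Y + a + 2/Y (K(a, Y) = (a + Y) + 2/Y = (Y + a) + 2/Y = Y + a + 2/Y)
-76712/K(h(1), -226) = -76712/(-226 + (-1 - 5*1) + 2/(-226)) = -76712/(-226 + (-1 - 5) + 2*(-1/226)) = -76712/(-226 - 6 - 1/113) = -76712/(-26217/113) = -76712*(-113/26217) = 8668456/26217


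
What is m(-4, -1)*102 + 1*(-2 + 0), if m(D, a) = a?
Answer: -104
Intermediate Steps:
m(-4, -1)*102 + 1*(-2 + 0) = -1*102 + 1*(-2 + 0) = -102 + 1*(-2) = -102 - 2 = -104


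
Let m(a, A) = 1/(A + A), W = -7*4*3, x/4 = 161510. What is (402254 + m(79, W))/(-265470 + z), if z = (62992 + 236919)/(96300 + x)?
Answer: -12541587657535/8276885395338 ≈ -1.5153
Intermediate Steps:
x = 646040 (x = 4*161510 = 646040)
W = -84 (W = -28*3 = -84)
m(a, A) = 1/(2*A)
z = 299911/742340 (z = (62992 + 236919)/(96300 + 646040) = 299911/742340 ≈ 0.40401)
(402254 + m(79, W))/(-265470 + z) = (402254 + (1/2)/(-84))/(-265470 + 299911/742340) = (402254 + (1/2)*(-1/84))/(-197068699889/742340) = (402254 - 1/168)*(-742340/197068699889) = (67578671/168)*(-742340/197068699889) = -12541587657535/8276885395338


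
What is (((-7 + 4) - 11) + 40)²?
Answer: 676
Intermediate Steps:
(((-7 + 4) - 11) + 40)² = ((-3 - 11) + 40)² = (-14 + 40)² = 26² = 676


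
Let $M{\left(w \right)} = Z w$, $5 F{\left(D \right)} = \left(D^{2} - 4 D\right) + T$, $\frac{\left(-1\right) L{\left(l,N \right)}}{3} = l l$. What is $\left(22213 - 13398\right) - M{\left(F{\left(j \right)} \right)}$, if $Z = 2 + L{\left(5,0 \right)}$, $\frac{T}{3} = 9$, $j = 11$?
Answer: $\frac{51667}{5} \approx 10333.0$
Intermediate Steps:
$T = 27$ ($T = 3 \cdot 9 = 27$)
$L{\left(l,N \right)} = - 3 l^{2}$ ($L{\left(l,N \right)} = - 3 l l = - 3 l^{2}$)
$F{\left(D \right)} = \frac{27}{5} - \frac{4 D}{5} + \frac{D^{2}}{5}$ ($F{\left(D \right)} = \frac{\left(D^{2} - 4 D\right) + 27}{5} = \frac{27 + D^{2} - 4 D}{5} = \frac{27}{5} - \frac{4 D}{5} + \frac{D^{2}}{5}$)
$Z = -73$ ($Z = 2 - 3 \cdot 5^{2} = 2 - 75 = -73$)
$M{\left(w \right)} = - 73 w$
$\left(22213 - 13398\right) - M{\left(F{\left(j \right)} \right)} = \left(22213 - 13398\right) - - 73 \left(\frac{27}{5} - \frac{44}{5} + \frac{11^{2}}{5}\right) = \left(22213 - 13398\right) - - 73 \left(\frac{27}{5} - \frac{44}{5} + \frac{1}{5} \cdot 121\right) = 8815 - - 73 \left(\frac{27}{5} - \frac{44}{5} + \frac{121}{5}\right) = 8815 - \left(-73\right) \frac{104}{5} = 8815 - - \frac{7592}{5} = 8815 + \frac{7592}{5} = \frac{51667}{5}$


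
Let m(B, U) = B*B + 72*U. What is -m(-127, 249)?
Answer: -34057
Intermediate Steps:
m(B, U) = B² + 72*U
-m(-127, 249) = -((-127)² + 72*249) = -(16129 + 17928) = -1*34057 = -34057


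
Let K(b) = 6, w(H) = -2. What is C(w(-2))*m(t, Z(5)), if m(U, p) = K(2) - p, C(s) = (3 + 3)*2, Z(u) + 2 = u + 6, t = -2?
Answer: -36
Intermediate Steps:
Z(u) = 4 + u (Z(u) = -2 + (u + 6) = -2 + (6 + u) = 4 + u)
C(s) = 12 (C(s) = 6*2 = 12)
m(U, p) = 6 - p
C(w(-2))*m(t, Z(5)) = 12*(6 - (4 + 5)) = 12*(6 - 1*9) = 12*(6 - 9) = 12*(-3) = -36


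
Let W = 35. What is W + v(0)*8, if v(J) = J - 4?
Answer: 3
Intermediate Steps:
v(J) = -4 + J
W + v(0)*8 = 35 + (-4 + 0)*8 = 35 - 4*8 = 35 - 32 = 3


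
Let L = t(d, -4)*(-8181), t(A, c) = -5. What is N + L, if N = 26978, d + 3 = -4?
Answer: 67883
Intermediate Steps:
d = -7 (d = -3 - 4 = -7)
L = 40905 (L = -5*(-8181) = 40905)
N + L = 26978 + 40905 = 67883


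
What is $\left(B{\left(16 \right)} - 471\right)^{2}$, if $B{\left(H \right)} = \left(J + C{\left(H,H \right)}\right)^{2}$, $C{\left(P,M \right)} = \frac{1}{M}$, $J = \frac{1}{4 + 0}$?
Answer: $\frac{14532543601}{65536} \approx 2.2175 \cdot 10^{5}$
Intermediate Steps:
$J = \frac{1}{4} \approx 0.25$
$B{\left(H \right)} = \left(\frac{1}{4} + \frac{1}{H}\right)^{2}$
$\left(B{\left(16 \right)} - 471\right)^{2} = \left(\frac{\left(4 + 16\right)^{2}}{16 \cdot 256} - 471\right)^{2} = \left(\frac{1}{16} \cdot \frac{1}{256} \cdot 20^{2} - 471\right)^{2} = \left(\frac{1}{16} \cdot \frac{1}{256} \cdot 400 - 471\right)^{2} = \left(\frac{25}{256} - 471\right)^{2} = \left(- \frac{120551}{256}\right)^{2} = \frac{14532543601}{65536}$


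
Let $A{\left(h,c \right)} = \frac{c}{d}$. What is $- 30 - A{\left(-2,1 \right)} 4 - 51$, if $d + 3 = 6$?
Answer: $-11$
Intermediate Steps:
$d = 3$ ($d = -3 + 6 = 3$)
$A{\left(h,c \right)} = \frac{c}{3}$
$- 30 - A{\left(-2,1 \right)} 4 - 51 = - 30 - \frac{1}{3} \cdot 4 - 51 = - 30 \left(-1\right) \frac{1}{3} \cdot 4 - 51 = - 30 \left(\left(- \frac{1}{3}\right) 4\right) - 51 = \left(-30\right) \left(- \frac{4}{3}\right) - 51 = 40 - 51 = -11$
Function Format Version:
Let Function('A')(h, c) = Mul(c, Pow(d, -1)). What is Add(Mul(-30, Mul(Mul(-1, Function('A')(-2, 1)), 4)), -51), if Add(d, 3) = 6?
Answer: -11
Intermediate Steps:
d = 3 (d = Add(-3, 6) = 3)
Function('A')(h, c) = Mul(Rational(1, 3), c) (Function('A')(h, c) = Mul(c, Pow(3, -1)) = Mul(c, Rational(1, 3)) = Mul(Rational(1, 3), c))
Add(Mul(-30, Mul(Mul(-1, Function('A')(-2, 1)), 4)), -51) = Add(Mul(-30, Mul(Mul(-1, Mul(Rational(1, 3), 1)), 4)), -51) = Add(Mul(-30, Mul(Mul(-1, Rational(1, 3)), 4)), -51) = Add(Mul(-30, Mul(Rational(-1, 3), 4)), -51) = Add(Mul(-30, Rational(-4, 3)), -51) = Add(40, -51) = -11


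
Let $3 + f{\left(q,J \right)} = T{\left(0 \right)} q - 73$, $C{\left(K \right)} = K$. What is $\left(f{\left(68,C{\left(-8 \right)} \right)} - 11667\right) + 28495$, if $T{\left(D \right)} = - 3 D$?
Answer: $16752$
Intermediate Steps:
$f{\left(q,J \right)} = -76$ ($f{\left(q,J \right)} = -3 + \left(\left(-3\right) 0 q - 73\right) = -3 - \left(73 + 0 q\right) = -3 + \left(0 - 73\right) = -3 - 73 = -76$)
$\left(f{\left(68,C{\left(-8 \right)} \right)} - 11667\right) + 28495 = \left(-76 - 11667\right) + 28495 = -11743 + 28495 = 16752$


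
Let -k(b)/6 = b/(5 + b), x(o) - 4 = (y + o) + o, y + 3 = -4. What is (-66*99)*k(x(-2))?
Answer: 137214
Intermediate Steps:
y = -7 (y = -3 - 4 = -7)
x(o) = -3 + 2*o (x(o) = 4 + ((-7 + o) + o) = 4 + (-7 + 2*o) = -3 + 2*o)
k(b) = -6*b/(5 + b)
(-66*99)*k(x(-2)) = (-66*99)*(-6*(-3 + 2*(-2))/(5 + (-3 + 2*(-2)))) = -(-39204)*(-3 - 4)/(5 + (-3 - 4)) = -(-39204)*(-7)/(5 - 7) = -(-39204)*(-7)/(-2) = -(-39204)*(-7)*(-1)/2 = -6534*(-21) = 137214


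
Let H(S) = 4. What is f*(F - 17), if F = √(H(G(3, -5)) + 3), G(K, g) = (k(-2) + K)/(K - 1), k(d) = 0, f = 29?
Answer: -493 + 29*√7 ≈ -416.27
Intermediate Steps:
G(K, g) = K/(-1 + K) (G(K, g) = (0 + K)/(K - 1) = K/(-1 + K))
F = √7 (F = √(4 + 3) = √7 ≈ 2.6458)
f*(F - 17) = 29*(√7 - 17) = 29*(-17 + √7) = -493 + 29*√7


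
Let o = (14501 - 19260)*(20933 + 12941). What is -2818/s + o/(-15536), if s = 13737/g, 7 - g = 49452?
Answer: 2189608050551/106709016 ≈ 20519.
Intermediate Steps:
g = -49445 (g = 7 - 1*49452 = 7 - 49452 = -49445)
s = -13737/49445 (s = 13737/(-49445) = 13737*(-1/49445) = -13737/49445 ≈ -0.27782)
o = -161206366 (o = -4759*33874 = -161206366)
-2818/s + o/(-15536) = -2818/(-13737/49445) - 161206366/(-15536) = -2818*(-49445/13737) - 161206366*(-1/15536) = 139336010/13737 + 80603183/7768 = 2189608050551/106709016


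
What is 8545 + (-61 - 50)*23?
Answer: 5992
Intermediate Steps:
8545 + (-61 - 50)*23 = 8545 - 111*23 = 8545 - 2553 = 5992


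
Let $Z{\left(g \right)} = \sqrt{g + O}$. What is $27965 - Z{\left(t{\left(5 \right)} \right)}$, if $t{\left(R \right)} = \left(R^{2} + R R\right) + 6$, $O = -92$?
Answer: $27965 - 6 i \approx 27965.0 - 6.0 i$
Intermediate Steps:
$t{\left(R \right)} = 6 + 2 R^{2}$ ($t{\left(R \right)} = \left(R^{2} + R^{2}\right) + 6 = 2 R^{2} + 6 = 6 + 2 R^{2}$)
$Z{\left(g \right)} = \sqrt{-92 + g}$ ($Z{\left(g \right)} = \sqrt{g - 92} = \sqrt{-92 + g}$)
$27965 - Z{\left(t{\left(5 \right)} \right)} = 27965 - \sqrt{-92 + \left(6 + 2 \cdot 5^{2}\right)} = 27965 - \sqrt{-92 + \left(6 + 2 \cdot 25\right)} = 27965 - \sqrt{-92 + \left(6 + 50\right)} = 27965 - \sqrt{-92 + 56} = 27965 - \sqrt{-36} = 27965 - 6 i$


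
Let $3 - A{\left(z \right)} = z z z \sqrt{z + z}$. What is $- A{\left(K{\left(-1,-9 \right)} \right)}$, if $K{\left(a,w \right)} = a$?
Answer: $-3 - i \sqrt{2} \approx -3.0 - 1.4142 i$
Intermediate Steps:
$A{\left(z \right)} = 3 - \sqrt{2} z^{\frac{7}{2}}$ ($A{\left(z \right)} = 3 - z z z \sqrt{z + z} = 3 - z z^{2} \sqrt{2 z} = 3 - z^{3} \sqrt{2} \sqrt{z} = 3 - \sqrt{2} z^{\frac{7}{2}}$)
$- A{\left(K{\left(-1,-9 \right)} \right)} = - (3 - \sqrt{2} \left(-1\right)^{\frac{7}{2}}) = - (3 - \sqrt{2} \left(- i\right)) = - (3 + i \sqrt{2}) = -3 - i \sqrt{2}$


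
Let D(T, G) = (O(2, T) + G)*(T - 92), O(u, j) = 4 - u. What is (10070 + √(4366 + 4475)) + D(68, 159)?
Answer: 6206 + √8841 ≈ 6300.0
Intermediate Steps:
D(T, G) = (-92 + T)*(2 + G) (D(T, G) = ((4 - 1*2) + G)*(T - 92) = ((4 - 2) + G)*(-92 + T) = (2 + G)*(-92 + T) = (-92 + T)*(2 + G))
(10070 + √(4366 + 4475)) + D(68, 159) = (10070 + √(4366 + 4475)) + (-184 - 92*159 + 2*68 + 159*68) = (10070 + √8841) + (-184 - 14628 + 136 + 10812) = (10070 + √8841) - 3864 = 6206 + √8841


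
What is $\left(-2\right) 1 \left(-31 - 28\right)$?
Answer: $118$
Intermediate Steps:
$\left(-2\right) 1 \left(-31 - 28\right) = - 2 \left(-31 - 28\right) = \left(-2\right) \left(-59\right) = 118$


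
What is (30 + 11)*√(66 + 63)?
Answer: 41*√129 ≈ 465.67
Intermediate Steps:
(30 + 11)*√(66 + 63) = 41*√129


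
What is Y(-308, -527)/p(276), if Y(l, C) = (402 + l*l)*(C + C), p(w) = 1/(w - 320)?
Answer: 4418056016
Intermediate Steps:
p(w) = 1/(-320 + w)
Y(l, C) = 2*C*(402 + l**2) (Y(l, C) = (402 + l**2)*(2*C) = 2*C*(402 + l**2))
Y(-308, -527)/p(276) = (2*(-527)*(402 + (-308)**2))/(1/(-320 + 276)) = (2*(-527)*(402 + 94864))/(1/(-44)) = (2*(-527)*95266)/(-1/44) = -100410364*(-44) = 4418056016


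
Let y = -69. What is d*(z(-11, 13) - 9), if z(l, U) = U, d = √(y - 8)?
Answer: 4*I*√77 ≈ 35.1*I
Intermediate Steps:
d = I*√77 (d = √(-69 - 8) = √(-77) = I*√77 ≈ 8.775*I)
d*(z(-11, 13) - 9) = (I*√77)*(13 - 9) = (I*√77)*4 = 4*I*√77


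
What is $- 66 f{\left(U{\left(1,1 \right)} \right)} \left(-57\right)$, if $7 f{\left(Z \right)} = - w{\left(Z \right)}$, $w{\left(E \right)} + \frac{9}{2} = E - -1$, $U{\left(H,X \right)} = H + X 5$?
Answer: $- \frac{9405}{7} \approx -1343.6$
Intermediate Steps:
$U{\left(H,X \right)} = H + 5 X$
$w{\left(E \right)} = - \frac{7}{2} + E$ ($w{\left(E \right)} = - \frac{9}{2} + \left(E - -1\right) = - \frac{9}{2} + \left(E + 1\right) = - \frac{9}{2} + \left(1 + E\right) = - \frac{7}{2} + E$)
$f{\left(Z \right)} = \frac{1}{2} - \frac{Z}{7}$ ($f{\left(Z \right)} = \frac{\left(-1\right) \left(- \frac{7}{2} + Z\right)}{7} = \frac{\frac{7}{2} - Z}{7} = \frac{1}{2} - \frac{Z}{7}$)
$- 66 f{\left(U{\left(1,1 \right)} \right)} \left(-57\right) = - 66 \left(\frac{1}{2} - \frac{1 + 5 \cdot 1}{7}\right) \left(-57\right) = - 66 \left(\frac{1}{2} - \frac{1 + 5}{7}\right) \left(-57\right) = - 66 \left(\frac{1}{2} - \frac{6}{7}\right) \left(-57\right) = \left(-66\right) \left(- \frac{5}{14}\right) \left(-57\right) = \frac{165}{7} \left(-57\right) = - \frac{9405}{7}$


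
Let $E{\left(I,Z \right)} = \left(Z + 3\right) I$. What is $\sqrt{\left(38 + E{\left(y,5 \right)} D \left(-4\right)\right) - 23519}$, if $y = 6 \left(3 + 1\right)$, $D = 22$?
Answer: $i \sqrt{40377} \approx 200.94 i$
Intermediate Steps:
$y = 24$ ($y = 6 \cdot 4 = 24$)
$E{\left(I,Z \right)} = I \left(3 + Z\right)$ ($E{\left(I,Z \right)} = \left(3 + Z\right) I = I \left(3 + Z\right)$)
$\sqrt{\left(38 + E{\left(y,5 \right)} D \left(-4\right)\right) - 23519} = \sqrt{\left(38 + 24 \left(3 + 5\right) 22 \left(-4\right)\right) - 23519} = \sqrt{\left(38 + 24 \cdot 8 \left(-88\right)\right) - 23519} = \sqrt{\left(38 + 192 \left(-88\right)\right) - 23519} = \sqrt{\left(38 - 16896\right) - 23519} = \sqrt{-16858 - 23519} = \sqrt{-40377} = i \sqrt{40377}$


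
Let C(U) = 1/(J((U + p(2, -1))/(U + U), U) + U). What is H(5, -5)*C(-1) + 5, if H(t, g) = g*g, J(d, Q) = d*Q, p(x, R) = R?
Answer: -15/2 ≈ -7.5000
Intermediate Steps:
J(d, Q) = Q*d
C(U) = 1/(-½ + 3*U/2) (C(U) = 1/(U*((U - 1)/(U + U)) + U) = 1/(U*((-1 + U)/((2*U))) + U) = 1/(U*((-1 + U)*(1/(2*U))) + U) = 1/(U*((-1 + U)/(2*U)) + U) = 1/((-½ + U/2) + U) = 1/(-½ + 3*U/2))
H(t, g) = g²
H(5, -5)*C(-1) + 5 = (-5)²*(2/(-1 + 3*(-1))) + 5 = 25*(2/(-1 - 3)) + 5 = 25*(2/(-4)) + 5 = 25*(2*(-¼)) + 5 = 25*(-½) + 5 = -25/2 + 5 = -15/2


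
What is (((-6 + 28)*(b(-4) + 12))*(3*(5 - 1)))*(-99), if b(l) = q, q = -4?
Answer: -209088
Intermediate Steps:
b(l) = -4
(((-6 + 28)*(b(-4) + 12))*(3*(5 - 1)))*(-99) = (((-6 + 28)*(-4 + 12))*(3*(5 - 1)))*(-99) = ((22*8)*(3*4))*(-99) = (176*12)*(-99) = 2112*(-99) = -209088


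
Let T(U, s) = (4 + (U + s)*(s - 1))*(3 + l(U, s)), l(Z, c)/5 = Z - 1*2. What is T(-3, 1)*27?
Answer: -2376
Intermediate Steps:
l(Z, c) = -10 + 5*Z (l(Z, c) = 5*(Z - 1*2) = 5*(Z - 2) = 5*(-2 + Z) = -10 + 5*Z)
T(U, s) = (-7 + 5*U)*(4 + (-1 + s)*(U + s)) (T(U, s) = (4 + (U + s)*(s - 1))*(3 + (-10 + 5*U)) = (4 + (U + s)*(-1 + s))*(-7 + 5*U) = (4 + (-1 + s)*(U + s))*(-7 + 5*U) = (-7 + 5*U)*(4 + (-1 + s)*(U + s)))
T(-3, 1)*27 = (-28 - 7*1**2 - 5*(-3)**2 + 7*1 + 27*(-3) - 12*(-3)*1 + 5*(-3)*1**2 + 5*1*(-3)**2)*27 = (-28 - 7*1 - 5*9 + 7 - 81 + 36 + 5*(-3)*1 + 5*1*9)*27 = (-28 - 7 - 45 + 7 - 81 + 36 - 15 + 45)*27 = -88*27 = -2376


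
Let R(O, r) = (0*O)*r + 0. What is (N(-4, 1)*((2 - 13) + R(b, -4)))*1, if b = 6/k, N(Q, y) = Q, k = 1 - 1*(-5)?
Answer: 44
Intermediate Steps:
k = 6 (k = 1 + 5 = 6)
b = 1 (b = 6/6 = 6*(⅙) = 1)
R(O, r) = 0 (R(O, r) = 0*r + 0 = 0 + 0 = 0)
(N(-4, 1)*((2 - 13) + R(b, -4)))*1 = -4*((2 - 13) + 0)*1 = -4*(-11 + 0)*1 = -4*(-11)*1 = 44*1 = 44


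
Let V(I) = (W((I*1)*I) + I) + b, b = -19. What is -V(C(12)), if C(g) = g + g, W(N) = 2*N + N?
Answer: -1733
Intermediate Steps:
W(N) = 3*N
C(g) = 2*g
V(I) = -19 + I + 3*I**2 (V(I) = (3*((I*1)*I) + I) - 19 = (3*(I*I) + I) - 19 = (3*I**2 + I) - 19 = (I + 3*I**2) - 19 = -19 + I + 3*I**2)
-V(C(12)) = -(-19 + 2*12 + 3*(2*12)**2) = -(-19 + 24 + 3*24**2) = -(-19 + 24 + 3*576) = -(-19 + 24 + 1728) = -1*1733 = -1733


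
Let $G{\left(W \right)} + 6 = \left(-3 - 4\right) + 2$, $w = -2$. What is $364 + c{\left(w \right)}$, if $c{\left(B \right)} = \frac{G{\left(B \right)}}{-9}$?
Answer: $\frac{3287}{9} \approx 365.22$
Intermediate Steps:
$G{\left(W \right)} = -11$ ($G{\left(W \right)} = -6 + \left(\left(-3 - 4\right) + 2\right) = -6 + \left(-7 + 2\right) = -6 - 5 = -11$)
$c{\left(B \right)} = \frac{11}{9}$ ($c{\left(B \right)} = - \frac{11}{-9} = \left(-11\right) \left(- \frac{1}{9}\right) = \frac{11}{9}$)
$364 + c{\left(w \right)} = 364 + \frac{11}{9} = \frac{3287}{9}$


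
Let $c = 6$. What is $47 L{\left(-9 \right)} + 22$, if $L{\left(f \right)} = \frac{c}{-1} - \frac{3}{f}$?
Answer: $- \frac{733}{3} \approx -244.33$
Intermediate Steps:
$L{\left(f \right)} = -6 - \frac{3}{f}$ ($L{\left(f \right)} = \frac{6}{-1} - \frac{3}{f} = 6 \left(-1\right) - \frac{3}{f} = -6 - \frac{3}{f}$)
$47 L{\left(-9 \right)} + 22 = 47 \left(-6 - \frac{3}{-9}\right) + 22 = 47 \left(-6 - - \frac{1}{3}\right) + 22 = 47 \left(-6 + \frac{1}{3}\right) + 22 = 47 \left(- \frac{17}{3}\right) + 22 = - \frac{799}{3} + 22 = - \frac{733}{3}$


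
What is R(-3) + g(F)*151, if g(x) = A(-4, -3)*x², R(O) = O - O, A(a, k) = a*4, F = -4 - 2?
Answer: -86976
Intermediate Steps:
F = -6
A(a, k) = 4*a
R(O) = 0
g(x) = -16*x² (g(x) = (4*(-4))*x² = -16*x²)
R(-3) + g(F)*151 = 0 - 16*(-6)²*151 = 0 - 16*36*151 = 0 - 576*151 = 0 - 86976 = -86976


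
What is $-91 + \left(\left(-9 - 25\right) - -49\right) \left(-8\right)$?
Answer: $-211$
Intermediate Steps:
$-91 + \left(\left(-9 - 25\right) - -49\right) \left(-8\right) = -91 + \left(-34 + 49\right) \left(-8\right) = -91 + 15 \left(-8\right) = -91 - 120 = -211$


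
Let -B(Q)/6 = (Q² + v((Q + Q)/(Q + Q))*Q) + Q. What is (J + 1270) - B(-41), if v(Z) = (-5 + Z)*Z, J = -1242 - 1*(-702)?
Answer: 11554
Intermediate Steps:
J = -540 (J = -1242 + 702 = -540)
v(Z) = Z*(-5 + Z)
B(Q) = -6*Q² + 18*Q (B(Q) = -6*((Q² + (((Q + Q)/(Q + Q))*(-5 + (Q + Q)/(Q + Q)))*Q) + Q) = -6*((Q² + (((2*Q)/((2*Q)))*(-5 + (2*Q)/((2*Q))))*Q) + Q) = -6*((Q² + (((2*Q)*(1/(2*Q)))*(-5 + (2*Q)*(1/(2*Q))))*Q) + Q) = -6*((Q² + (1*(-5 + 1))*Q) + Q) = -6*((Q² + (1*(-4))*Q) + Q) = -6*((Q² - 4*Q) + Q) = -6*(Q² - 3*Q) = -6*Q² + 18*Q)
(J + 1270) - B(-41) = (-540 + 1270) - 6*(-41)*(3 - 1*(-41)) = 730 - 6*(-41)*(3 + 41) = 730 - 6*(-41)*44 = 730 - 1*(-10824) = 730 + 10824 = 11554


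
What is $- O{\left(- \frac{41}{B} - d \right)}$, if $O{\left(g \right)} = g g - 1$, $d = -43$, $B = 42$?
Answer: $- \frac{3113461}{1764} \approx -1765.0$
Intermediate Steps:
$O{\left(g \right)} = -1 + g^{2}$ ($O{\left(g \right)} = g^{2} - 1 = -1 + g^{2}$)
$- O{\left(- \frac{41}{B} - d \right)} = - (-1 + \left(- \frac{41}{42} - -43\right)^{2}) = - (-1 + \left(\left(-41\right) \frac{1}{42} + 43\right)^{2}) = - (-1 + \left(- \frac{41}{42} + 43\right)^{2}) = - (-1 + \left(\frac{1765}{42}\right)^{2}) = - (-1 + \frac{3115225}{1764}) = \left(-1\right) \frac{3113461}{1764} = - \frac{3113461}{1764}$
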